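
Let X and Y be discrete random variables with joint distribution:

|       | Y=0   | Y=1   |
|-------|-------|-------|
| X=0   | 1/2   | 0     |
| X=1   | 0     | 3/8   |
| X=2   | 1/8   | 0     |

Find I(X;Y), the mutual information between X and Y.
Marginal P(X) (row sums):
  P(X=0) = 1/2 + 0 = 1/2
  P(X=1) = 0 + 3/8 = 3/8
  P(X=2) = 1/8 + 0 = 1/8
Marginal P(Y) (column sums):
  P(Y=0) = 1/2 + 0 + 1/8 = 5/8
  P(Y=1) = 0 + 3/8 + 0 = 3/8

H(X) = -[(1/2)·log₂(1/2) + (3/8)·log₂(3/8) + (1/8)·log₂(1/8)]
  = 0.5000 + 0.5306 + 0.3750
  = 1.4056 bits
H(Y) = -[(5/8)·log₂(5/8) + (3/8)·log₂(3/8)]
  = 0.4238 + 0.5306
  = 0.9544 bits
H(X,Y) = -[(1/2)·log₂(1/2) + (3/8)·log₂(3/8) + (1/8)·log₂(1/8)]
  = 0.5000 + 0.5306 + 0.3750
  = 1.4056 bits

I(X;Y) = H(X) + H(Y) - H(X,Y)
  = 1.4056 + 0.9544 - 1.4056
  = 0.9544 bits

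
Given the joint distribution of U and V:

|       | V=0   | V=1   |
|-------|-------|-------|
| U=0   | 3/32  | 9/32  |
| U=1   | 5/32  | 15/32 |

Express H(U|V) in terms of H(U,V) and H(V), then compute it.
H(U|V) = H(U,V) - H(V)

Marginal P(V) (column sums):
  P(V=0) = 3/32 + 5/32 = 1/4
  P(V=1) = 9/32 + 15/32 = 3/4

H(U,V) = -[(3/32)·log₂(3/32) + (9/32)·log₂(9/32) + (5/32)·log₂(5/32) + (15/32)·log₂(15/32)]
  = 0.3202 + 0.5147 + 0.4184 + 0.5124
  = 1.7657 bits
H(V) = -[(1/4)·log₂(1/4) + (3/4)·log₂(3/4)]
  = 0.5000 + 0.3113
  = 0.8113 bits

H(U|V) = 1.7657 - 0.8113 = 0.9544 bits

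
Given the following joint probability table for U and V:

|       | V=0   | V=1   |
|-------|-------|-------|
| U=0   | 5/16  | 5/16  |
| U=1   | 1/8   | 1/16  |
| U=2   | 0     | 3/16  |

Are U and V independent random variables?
Marginal P(U) (row sums):
  P(U=0) = 5/16 + 5/16 = 5/8
  P(U=1) = 1/8 + 1/16 = 3/16
  P(U=2) = 0 + 3/16 = 3/16
Marginal P(V) (column sums):
  P(V=0) = 5/16 + 1/8 + 0 = 7/16
  P(V=1) = 5/16 + 1/16 + 3/16 = 9/16

U and V are independent iff P(U=i,V=j) = P(U=i)·P(V=j) for every cell.
  P(U=0)·P(V=0) = 5/8 × 7/16 = 35/128, but P(U=0,V=0) = 5/16 ✗

No, U and V are not independent. Quantitatively, I(U;V) > 0:

H(U) = -[(5/8)·log₂(5/8) + (3/16)·log₂(3/16) + (3/16)·log₂(3/16)]
  = 0.4238 + 0.4528 + 0.4528
  = 1.3294 bits
H(V) = -[(7/16)·log₂(7/16) + (9/16)·log₂(9/16)]
  = 0.5218 + 0.4669
  = 0.9887 bits
H(U,V) = -[(5/16)·log₂(5/16) + (5/16)·log₂(5/16) + (1/8)·log₂(1/8) + (1/16)·log₂(1/16) + (3/16)·log₂(3/16)]
  = 0.5244 + 0.5244 + 0.3750 + 0.2500 + 0.4528
  = 2.1266 bits
I(U;V) = H(U) + H(V) - H(U,V) = 1.3294 + 0.9887 - 2.1266 = 0.1915 bits > 0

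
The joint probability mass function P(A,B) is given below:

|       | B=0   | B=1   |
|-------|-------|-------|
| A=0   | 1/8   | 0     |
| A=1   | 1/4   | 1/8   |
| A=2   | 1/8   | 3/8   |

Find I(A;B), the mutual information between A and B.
Marginal P(A) (row sums):
  P(A=0) = 1/8 + 0 = 1/8
  P(A=1) = 1/4 + 1/8 = 3/8
  P(A=2) = 1/8 + 3/8 = 1/2
Marginal P(B) (column sums):
  P(B=0) = 1/8 + 1/4 + 1/8 = 1/2
  P(B=1) = 0 + 1/8 + 3/8 = 1/2

H(A) = -[(1/8)·log₂(1/8) + (3/8)·log₂(3/8) + (1/2)·log₂(1/2)]
  = 0.3750 + 0.5306 + 0.5000
  = 1.4056 bits
H(B) = -[(1/2)·log₂(1/2) + (1/2)·log₂(1/2)]
  = 0.5000 + 0.5000
  = 1.0000 bits
H(A,B) = -[(1/8)·log₂(1/8) + (1/4)·log₂(1/4) + (1/8)·log₂(1/8) + (1/8)·log₂(1/8) + (3/8)·log₂(3/8)]
  = 0.3750 + 0.5000 + 0.3750 + 0.3750 + 0.5306
  = 2.1556 bits

I(A;B) = H(A) + H(B) - H(A,B)
  = 1.4056 + 1.0000 - 2.1556
  = 0.2500 bits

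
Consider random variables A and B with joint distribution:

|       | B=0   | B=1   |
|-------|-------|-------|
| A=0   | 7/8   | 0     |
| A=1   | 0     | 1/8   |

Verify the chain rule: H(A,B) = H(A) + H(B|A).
Left side:
H(A,B) = -[(7/8)·log₂(7/8) + (1/8)·log₂(1/8)]
  = 0.1686 + 0.3750
  = 0.5436 bits

Right side:
Marginal P(A) (row sums):
  P(A=0) = 7/8 + 0 = 7/8
  P(A=1) = 0 + 1/8 = 1/8
H(A) = -[(7/8)·log₂(7/8) + (1/8)·log₂(1/8)]
  = 0.1686 + 0.3750
  = 0.5436 bits
H(B|A) = -Σ P(A,B)·log₂ P(B|A), where P(B|A) = P(A,B) / P(A)
  (cells with P(A,B) = 0 contribute 0)
  (A=0,B=0): P(B|A) = (7/8)/(7/8) = 1;  -(7/8)·log₂(1) = 0.0000
  (A=1,B=1): P(B|A) = (1/8)/(1/8) = 1;  -(1/8)·log₂(1) = 0.0000
H(B|A) = 0.0000 + 0.0000
  = 0.0000 bits
H(A) + H(B|A) = 0.5436 + 0.0000 = 0.5436 bits

Both sides equal 0.5436 bits, so the chain rule holds ✓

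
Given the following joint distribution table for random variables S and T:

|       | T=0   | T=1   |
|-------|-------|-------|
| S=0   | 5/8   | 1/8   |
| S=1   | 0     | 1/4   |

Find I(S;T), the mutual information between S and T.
Marginal P(S) (row sums):
  P(S=0) = 5/8 + 1/8 = 3/4
  P(S=1) = 0 + 1/4 = 1/4
Marginal P(T) (column sums):
  P(T=0) = 5/8 + 0 = 5/8
  P(T=1) = 1/8 + 1/4 = 3/8

H(S) = -[(3/4)·log₂(3/4) + (1/4)·log₂(1/4)]
  = 0.3113 + 0.5000
  = 0.8113 bits
H(T) = -[(5/8)·log₂(5/8) + (3/8)·log₂(3/8)]
  = 0.4238 + 0.5306
  = 0.9544 bits
H(S,T) = -[(5/8)·log₂(5/8) + (1/8)·log₂(1/8) + (1/4)·log₂(1/4)]
  = 0.4238 + 0.3750 + 0.5000
  = 1.2988 bits

I(S;T) = H(S) + H(T) - H(S,T)
  = 0.8113 + 0.9544 - 1.2988
  = 0.4669 bits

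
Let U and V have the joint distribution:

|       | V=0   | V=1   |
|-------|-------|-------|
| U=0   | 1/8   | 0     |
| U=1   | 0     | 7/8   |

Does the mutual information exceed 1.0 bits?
Marginal P(U) (row sums):
  P(U=0) = 1/8 + 0 = 1/8
  P(U=1) = 0 + 7/8 = 7/8
Marginal P(V) (column sums):
  P(V=0) = 1/8 + 0 = 1/8
  P(V=1) = 0 + 7/8 = 7/8

H(U) = -[(1/8)·log₂(1/8) + (7/8)·log₂(7/8)]
  = 0.3750 + 0.1686
  = 0.5436 bits
H(V) = -[(1/8)·log₂(1/8) + (7/8)·log₂(7/8)]
  = 0.3750 + 0.1686
  = 0.5436 bits
H(U,V) = -[(1/8)·log₂(1/8) + (7/8)·log₂(7/8)]
  = 0.3750 + 0.1686
  = 0.5436 bits

I(U;V) = H(U) + H(V) - H(U,V)
  = 0.5436 + 0.5436 - 0.5436
  = 0.5436 bits

No. I(U;V) = 0.5436 bits, which is ≤ 1.0 bits.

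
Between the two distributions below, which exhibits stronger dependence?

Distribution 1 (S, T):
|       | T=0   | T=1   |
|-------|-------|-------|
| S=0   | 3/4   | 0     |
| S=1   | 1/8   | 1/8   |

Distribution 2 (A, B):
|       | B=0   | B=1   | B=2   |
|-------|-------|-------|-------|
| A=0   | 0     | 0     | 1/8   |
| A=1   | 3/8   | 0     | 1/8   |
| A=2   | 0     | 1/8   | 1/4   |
Distribution 1 (S, T):
Marginal P(S) (row sums):
  P(S=0) = 3/4 + 0 = 3/4
  P(S=1) = 1/8 + 1/8 = 1/4
Marginal P(T) (column sums):
  P(T=0) = 3/4 + 1/8 = 7/8
  P(T=1) = 0 + 1/8 = 1/8

H(S) = -[(3/4)·log₂(3/4) + (1/4)·log₂(1/4)]
  = 0.3113 + 0.5000
  = 0.8113 bits
H(T) = -[(7/8)·log₂(7/8) + (1/8)·log₂(1/8)]
  = 0.1686 + 0.3750
  = 0.5436 bits
H(S,T) = -[(3/4)·log₂(3/4) + (1/8)·log₂(1/8) + (1/8)·log₂(1/8)]
  = 0.3113 + 0.3750 + 0.3750
  = 1.0613 bits

I(S;T) = H(S) + H(T) - H(S,T)
  = 0.8113 + 0.5436 - 1.0613
  = 0.2936 bits

Distribution 2 (A, B):
Marginal P(A) (row sums):
  P(A=0) = 0 + 0 + 1/8 = 1/8
  P(A=1) = 3/8 + 0 + 1/8 = 1/2
  P(A=2) = 0 + 1/8 + 1/4 = 3/8
Marginal P(B) (column sums):
  P(B=0) = 0 + 3/8 + 0 = 3/8
  P(B=1) = 0 + 0 + 1/8 = 1/8
  P(B=2) = 1/8 + 1/8 + 1/4 = 1/2

H(A) = -[(1/8)·log₂(1/8) + (1/2)·log₂(1/2) + (3/8)·log₂(3/8)]
  = 0.3750 + 0.5000 + 0.5306
  = 1.4056 bits
H(B) = -[(3/8)·log₂(3/8) + (1/8)·log₂(1/8) + (1/2)·log₂(1/2)]
  = 0.5306 + 0.3750 + 0.5000
  = 1.4056 bits
H(A,B) = -[(1/8)·log₂(1/8) + (3/8)·log₂(3/8) + (1/8)·log₂(1/8) + (1/8)·log₂(1/8) + (1/4)·log₂(1/4)]
  = 0.3750 + 0.5306 + 0.3750 + 0.3750 + 0.5000
  = 2.1556 bits

I(A;B) = H(A) + H(B) - H(A,B)
  = 1.4056 + 1.4056 - 2.1556
  = 0.6556 bits

I(A;B) = 0.6556 bits > I(S;T) = 0.2936 bits, so (A, B) has the higher mutual information (stronger dependence).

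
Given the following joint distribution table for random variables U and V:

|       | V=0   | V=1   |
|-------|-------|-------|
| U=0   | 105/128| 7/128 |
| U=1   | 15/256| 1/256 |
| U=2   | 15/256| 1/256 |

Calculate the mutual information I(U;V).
Marginal P(U) (row sums):
  P(U=0) = 105/128 + 7/128 = 7/8
  P(U=1) = 15/256 + 1/256 = 1/16
  P(U=2) = 15/256 + 1/256 = 1/16
Marginal P(V) (column sums):
  P(V=0) = 105/128 + 15/256 + 15/256 = 15/16
  P(V=1) = 7/128 + 1/256 + 1/256 = 1/16

H(U) = -[(7/8)·log₂(7/8) + (1/16)·log₂(1/16) + (1/16)·log₂(1/16)]
  = 0.1686 + 0.2500 + 0.2500
  = 0.6686 bits
H(V) = -[(15/16)·log₂(15/16) + (1/16)·log₂(1/16)]
  = 0.0873 + 0.2500
  = 0.3373 bits
H(U,V) = -[(105/128)·log₂(105/128) + (7/128)·log₂(7/128) + (15/256)·log₂(15/256) + (1/256)·log₂(1/256) + (15/256)·log₂(15/256) + (1/256)·log₂(1/256)]
  = 0.2344 + 0.2293 + 0.2398 + 0.0313 + 0.2398 + 0.0313
  = 1.0059 bits

I(U;V) = H(U) + H(V) - H(U,V)
  = 0.6686 + 0.3373 - 1.0059
  = 0.0000 bits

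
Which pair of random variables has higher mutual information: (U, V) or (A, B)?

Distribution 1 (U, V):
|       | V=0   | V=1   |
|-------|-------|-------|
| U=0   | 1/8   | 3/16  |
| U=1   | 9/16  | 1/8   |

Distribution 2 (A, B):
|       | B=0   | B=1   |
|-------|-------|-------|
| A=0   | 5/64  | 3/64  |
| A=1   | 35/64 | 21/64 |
Distribution 1 (U, V):
Marginal P(U) (row sums):
  P(U=0) = 1/8 + 3/16 = 5/16
  P(U=1) = 9/16 + 1/8 = 11/16
Marginal P(V) (column sums):
  P(V=0) = 1/8 + 9/16 = 11/16
  P(V=1) = 3/16 + 1/8 = 5/16

H(U) = -[(5/16)·log₂(5/16) + (11/16)·log₂(11/16)]
  = 0.5244 + 0.3716
  = 0.8960 bits
H(V) = -[(11/16)·log₂(11/16) + (5/16)·log₂(5/16)]
  = 0.3716 + 0.5244
  = 0.8960 bits
H(U,V) = -[(1/8)·log₂(1/8) + (3/16)·log₂(3/16) + (9/16)·log₂(9/16) + (1/8)·log₂(1/8)]
  = 0.3750 + 0.4528 + 0.4669 + 0.3750
  = 1.6697 bits

I(U;V) = H(U) + H(V) - H(U,V)
  = 0.8960 + 0.8960 - 1.6697
  = 0.1223 bits

Distribution 2 (A, B):
Marginal P(A) (row sums):
  P(A=0) = 5/64 + 3/64 = 1/8
  P(A=1) = 35/64 + 21/64 = 7/8
Marginal P(B) (column sums):
  P(B=0) = 5/64 + 35/64 = 5/8
  P(B=1) = 3/64 + 21/64 = 3/8

H(A) = -[(1/8)·log₂(1/8) + (7/8)·log₂(7/8)]
  = 0.3750 + 0.1686
  = 0.5436 bits
H(B) = -[(5/8)·log₂(5/8) + (3/8)·log₂(3/8)]
  = 0.4238 + 0.5306
  = 0.9544 bits
H(A,B) = -[(5/64)·log₂(5/64) + (3/64)·log₂(3/64) + (35/64)·log₂(35/64) + (21/64)·log₂(21/64)]
  = 0.2873 + 0.2070 + 0.4762 + 0.5275
  = 1.4980 bits

I(A;B) = H(A) + H(B) - H(A,B)
  = 0.5436 + 0.9544 - 1.4980
  = 0.0000 bits

I(U;V) = 0.1223 bits > I(A;B) = 0.0000 bits, so (U, V) has the higher mutual information (stronger dependence).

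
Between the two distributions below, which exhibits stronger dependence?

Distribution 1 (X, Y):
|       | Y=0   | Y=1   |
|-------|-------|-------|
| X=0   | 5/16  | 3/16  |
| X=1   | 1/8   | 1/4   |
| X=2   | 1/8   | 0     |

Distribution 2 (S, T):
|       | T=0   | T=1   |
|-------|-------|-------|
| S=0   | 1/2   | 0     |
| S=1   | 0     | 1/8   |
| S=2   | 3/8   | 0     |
Distribution 1 (X, Y):
Marginal P(X) (row sums):
  P(X=0) = 5/16 + 3/16 = 1/2
  P(X=1) = 1/8 + 1/4 = 3/8
  P(X=2) = 1/8 + 0 = 1/8
Marginal P(Y) (column sums):
  P(Y=0) = 5/16 + 1/8 + 1/8 = 9/16
  P(Y=1) = 3/16 + 1/4 + 0 = 7/16

H(X) = -[(1/2)·log₂(1/2) + (3/8)·log₂(3/8) + (1/8)·log₂(1/8)]
  = 0.5000 + 0.5306 + 0.3750
  = 1.4056 bits
H(Y) = -[(9/16)·log₂(9/16) + (7/16)·log₂(7/16)]
  = 0.4669 + 0.5218
  = 0.9887 bits
H(X,Y) = -[(5/16)·log₂(5/16) + (3/16)·log₂(3/16) + (1/8)·log₂(1/8) + (1/4)·log₂(1/4) + (1/8)·log₂(1/8)]
  = 0.5244 + 0.4528 + 0.3750 + 0.5000 + 0.3750
  = 2.2272 bits

I(X;Y) = H(X) + H(Y) - H(X,Y)
  = 1.4056 + 0.9887 - 2.2272
  = 0.1671 bits

Distribution 2 (S, T):
Marginal P(S) (row sums):
  P(S=0) = 1/2 + 0 = 1/2
  P(S=1) = 0 + 1/8 = 1/8
  P(S=2) = 3/8 + 0 = 3/8
Marginal P(T) (column sums):
  P(T=0) = 1/2 + 0 + 3/8 = 7/8
  P(T=1) = 0 + 1/8 + 0 = 1/8

H(S) = -[(1/2)·log₂(1/2) + (1/8)·log₂(1/8) + (3/8)·log₂(3/8)]
  = 0.5000 + 0.3750 + 0.5306
  = 1.4056 bits
H(T) = -[(7/8)·log₂(7/8) + (1/8)·log₂(1/8)]
  = 0.1686 + 0.3750
  = 0.5436 bits
H(S,T) = -[(1/2)·log₂(1/2) + (1/8)·log₂(1/8) + (3/8)·log₂(3/8)]
  = 0.5000 + 0.3750 + 0.5306
  = 1.4056 bits

I(S;T) = H(S) + H(T) - H(S,T)
  = 1.4056 + 0.5436 - 1.4056
  = 0.5436 bits

I(S;T) = 0.5436 bits > I(X;Y) = 0.1671 bits, so (S, T) has the higher mutual information (stronger dependence).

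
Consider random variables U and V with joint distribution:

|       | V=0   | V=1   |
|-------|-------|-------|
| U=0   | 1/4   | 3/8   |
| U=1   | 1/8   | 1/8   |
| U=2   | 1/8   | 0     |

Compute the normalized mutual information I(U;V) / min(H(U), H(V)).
Marginal P(U) (row sums):
  P(U=0) = 1/4 + 3/8 = 5/8
  P(U=1) = 1/8 + 1/8 = 1/4
  P(U=2) = 1/8 + 0 = 1/8
Marginal P(V) (column sums):
  P(V=0) = 1/4 + 1/8 + 1/8 = 1/2
  P(V=1) = 3/8 + 1/8 + 0 = 1/2

H(U) = -[(5/8)·log₂(5/8) + (1/4)·log₂(1/4) + (1/8)·log₂(1/8)]
  = 0.4238 + 0.5000 + 0.3750
  = 1.2988 bits
H(V) = -[(1/2)·log₂(1/2) + (1/2)·log₂(1/2)]
  = 0.5000 + 0.5000
  = 1.0000 bits
H(U,V) = -[(1/4)·log₂(1/4) + (3/8)·log₂(3/8) + (1/8)·log₂(1/8) + (1/8)·log₂(1/8) + (1/8)·log₂(1/8)]
  = 0.5000 + 0.5306 + 0.3750 + 0.3750 + 0.3750
  = 2.1556 bits

I(U;V) = H(U) + H(V) - H(U,V)
  = 1.2988 + 1.0000 - 2.1556
  = 0.1432 bits

min(H(U), H(V)) = min(1.2988, 1.0000) = 1.0000 bits
Normalized MI = 0.1432 / 1.0000 = 0.1432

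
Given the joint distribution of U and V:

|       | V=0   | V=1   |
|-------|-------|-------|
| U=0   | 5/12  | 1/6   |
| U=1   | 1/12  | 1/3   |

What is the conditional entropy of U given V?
Marginal P(V) (column sums):
  P(V=0) = 5/12 + 1/12 = 1/2
  P(V=1) = 1/6 + 1/3 = 1/2

H(U|V) = -Σ P(U,V)·log₂ P(U|V), where P(U|V) = P(U,V) / P(V)
  (U=0,V=0): P(U|V) = (5/12)/(1/2) = 5/6;  -(5/12)·log₂(5/6) = 0.1096
  (U=0,V=1): P(U|V) = (1/6)/(1/2) = 1/3;  -(1/6)·log₂(1/3) = 0.2642
  (U=1,V=0): P(U|V) = (1/12)/(1/2) = 1/6;  -(1/12)·log₂(1/6) = 0.2154
  (U=1,V=1): P(U|V) = (1/3)/(1/2) = 2/3;  -(1/3)·log₂(2/3) = 0.1950
H(U|V) = 0.1096 + 0.2642 + 0.2154 + 0.1950
  = 0.7842 bits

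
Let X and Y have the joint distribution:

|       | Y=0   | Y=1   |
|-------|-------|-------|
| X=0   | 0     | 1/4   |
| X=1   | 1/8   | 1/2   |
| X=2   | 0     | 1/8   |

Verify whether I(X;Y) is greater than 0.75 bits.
Marginal P(X) (row sums):
  P(X=0) = 0 + 1/4 = 1/4
  P(X=1) = 1/8 + 1/2 = 5/8
  P(X=2) = 0 + 1/8 = 1/8
Marginal P(Y) (column sums):
  P(Y=0) = 0 + 1/8 + 0 = 1/8
  P(Y=1) = 1/4 + 1/2 + 1/8 = 7/8

H(X) = -[(1/4)·log₂(1/4) + (5/8)·log₂(5/8) + (1/8)·log₂(1/8)]
  = 0.5000 + 0.4238 + 0.3750
  = 1.2988 bits
H(Y) = -[(1/8)·log₂(1/8) + (7/8)·log₂(7/8)]
  = 0.3750 + 0.1686
  = 0.5436 bits
H(X,Y) = -[(1/4)·log₂(1/4) + (1/8)·log₂(1/8) + (1/2)·log₂(1/2) + (1/8)·log₂(1/8)]
  = 0.5000 + 0.3750 + 0.5000 + 0.3750
  = 1.7500 bits

I(X;Y) = H(X) + H(Y) - H(X,Y)
  = 1.2988 + 0.5436 - 1.7500
  = 0.0924 bits

No. I(X;Y) = 0.0924 bits, which is ≤ 0.75 bits.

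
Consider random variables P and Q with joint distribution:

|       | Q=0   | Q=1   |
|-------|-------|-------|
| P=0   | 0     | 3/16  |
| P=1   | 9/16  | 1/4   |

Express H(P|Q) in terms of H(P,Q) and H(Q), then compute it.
H(P|Q) = H(P,Q) - H(Q)

Marginal P(Q) (column sums):
  P(Q=0) = 0 + 9/16 = 9/16
  P(Q=1) = 3/16 + 1/4 = 7/16

H(P,Q) = -[(3/16)·log₂(3/16) + (9/16)·log₂(9/16) + (1/4)·log₂(1/4)]
  = 0.4528 + 0.4669 + 0.5000
  = 1.4197 bits
H(Q) = -[(9/16)·log₂(9/16) + (7/16)·log₂(7/16)]
  = 0.4669 + 0.5218
  = 0.9887 bits

H(P|Q) = 1.4197 - 0.9887 = 0.4310 bits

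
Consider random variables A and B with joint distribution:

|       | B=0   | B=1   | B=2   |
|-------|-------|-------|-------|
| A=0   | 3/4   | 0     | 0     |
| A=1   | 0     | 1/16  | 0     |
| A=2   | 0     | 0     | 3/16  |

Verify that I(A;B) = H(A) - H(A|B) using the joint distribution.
Left side, from I(A;B) = H(A) + H(B) - H(A,B):
Marginal P(A) (row sums):
  P(A=0) = 3/4 + 0 + 0 = 3/4
  P(A=1) = 0 + 1/16 + 0 = 1/16
  P(A=2) = 0 + 0 + 3/16 = 3/16
Marginal P(B) (column sums):
  P(B=0) = 3/4 + 0 + 0 = 3/4
  P(B=1) = 0 + 1/16 + 0 = 1/16
  P(B=2) = 0 + 0 + 3/16 = 3/16

H(A) = -[(3/4)·log₂(3/4) + (1/16)·log₂(1/16) + (3/16)·log₂(3/16)]
  = 0.3113 + 0.2500 + 0.4528
  = 1.0141 bits
H(B) = -[(3/4)·log₂(3/4) + (1/16)·log₂(1/16) + (3/16)·log₂(3/16)]
  = 0.3113 + 0.2500 + 0.4528
  = 1.0141 bits
H(A,B) = -[(3/4)·log₂(3/4) + (1/16)·log₂(1/16) + (3/16)·log₂(3/16)]
  = 0.3113 + 0.2500 + 0.4528
  = 1.0141 bits

I(A;B) = H(A) + H(B) - H(A,B)
  = 1.0141 + 1.0141 - 1.0141
  = 1.0141 bits

Right side, with H(A|B) computed directly from the conditional probabilities:
H(A|B) = -Σ P(A,B)·log₂ P(A|B), where P(A|B) = P(A,B) / P(B)
  (cells with P(A,B) = 0 contribute 0)
  (A=0,B=0): P(A|B) = (3/4)/(3/4) = 1;  -(3/4)·log₂(1) = 0.0000
  (A=1,B=1): P(A|B) = (1/16)/(1/16) = 1;  -(1/16)·log₂(1) = 0.0000
  (A=2,B=2): P(A|B) = (3/16)/(3/16) = 1;  -(3/16)·log₂(1) = 0.0000
H(A|B) = 0.0000 + 0.0000 + 0.0000
  = 0.0000 bits
H(A) - H(A|B) = 1.0141 - 0.0000 = 1.0141 bits

Both sides equal 1.0141 bits, so I(A;B) = H(A) - H(A|B) ✓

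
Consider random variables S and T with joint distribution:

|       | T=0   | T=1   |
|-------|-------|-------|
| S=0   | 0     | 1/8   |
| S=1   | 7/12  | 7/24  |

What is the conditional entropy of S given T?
Marginal P(T) (column sums):
  P(T=0) = 0 + 7/12 = 7/12
  P(T=1) = 1/8 + 7/24 = 5/12

H(S|T) = -Σ P(S,T)·log₂ P(S|T), where P(S|T) = P(S,T) / P(T)
  (cells with P(S,T) = 0 contribute 0)
  (S=0,T=1): P(S|T) = (1/8)/(5/12) = 3/10;  -(1/8)·log₂(3/10) = 0.2171
  (S=1,T=0): P(S|T) = (7/12)/(7/12) = 1;  -(7/12)·log₂(1) = 0.0000
  (S=1,T=1): P(S|T) = (7/24)/(5/12) = 7/10;  -(7/24)·log₂(7/10) = 0.1501
H(S|T) = 0.2171 + 0.0000 + 0.1501
  = 0.3672 bits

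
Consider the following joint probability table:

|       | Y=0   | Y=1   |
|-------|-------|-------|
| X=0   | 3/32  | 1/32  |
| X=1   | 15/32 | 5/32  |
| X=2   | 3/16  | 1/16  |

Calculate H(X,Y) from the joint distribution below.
H(X,Y) = -Σ P(X,Y) log₂ P(X,Y), summed over the non-zero cells:
H(X,Y) = -[(3/32)·log₂(3/32) + (1/32)·log₂(1/32) + (15/32)·log₂(15/32) + (5/32)·log₂(5/32) + (3/16)·log₂(3/16) + (1/16)·log₂(1/16)]
  = 0.3202 + 0.1563 + 0.5124 + 0.4184 + 0.4528 + 0.2500
  = 2.1101 bits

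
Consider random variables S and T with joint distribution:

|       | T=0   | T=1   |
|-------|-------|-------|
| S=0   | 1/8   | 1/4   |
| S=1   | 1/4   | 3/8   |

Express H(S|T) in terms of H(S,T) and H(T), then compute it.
H(S|T) = H(S,T) - H(T)

Marginal P(T) (column sums):
  P(T=0) = 1/8 + 1/4 = 3/8
  P(T=1) = 1/4 + 3/8 = 5/8

H(S,T) = -[(1/8)·log₂(1/8) + (1/4)·log₂(1/4) + (1/4)·log₂(1/4) + (3/8)·log₂(3/8)]
  = 0.3750 + 0.5000 + 0.5000 + 0.5306
  = 1.9056 bits
H(T) = -[(3/8)·log₂(3/8) + (5/8)·log₂(5/8)]
  = 0.5306 + 0.4238
  = 0.9544 bits

H(S|T) = 1.9056 - 0.9544 = 0.9512 bits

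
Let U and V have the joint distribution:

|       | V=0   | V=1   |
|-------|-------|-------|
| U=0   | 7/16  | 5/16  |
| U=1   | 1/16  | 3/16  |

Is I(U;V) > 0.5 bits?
Marginal P(U) (row sums):
  P(U=0) = 7/16 + 5/16 = 3/4
  P(U=1) = 1/16 + 3/16 = 1/4
Marginal P(V) (column sums):
  P(V=0) = 7/16 + 1/16 = 1/2
  P(V=1) = 5/16 + 3/16 = 1/2

H(U) = -[(3/4)·log₂(3/4) + (1/4)·log₂(1/4)]
  = 0.3113 + 0.5000
  = 0.8113 bits
H(V) = -[(1/2)·log₂(1/2) + (1/2)·log₂(1/2)]
  = 0.5000 + 0.5000
  = 1.0000 bits
H(U,V) = -[(7/16)·log₂(7/16) + (5/16)·log₂(5/16) + (1/16)·log₂(1/16) + (3/16)·log₂(3/16)]
  = 0.5218 + 0.5244 + 0.2500 + 0.4528
  = 1.7490 bits

I(U;V) = H(U) + H(V) - H(U,V)
  = 0.8113 + 1.0000 - 1.7490
  = 0.0623 bits

No. I(U;V) = 0.0623 bits, which is ≤ 0.5 bits.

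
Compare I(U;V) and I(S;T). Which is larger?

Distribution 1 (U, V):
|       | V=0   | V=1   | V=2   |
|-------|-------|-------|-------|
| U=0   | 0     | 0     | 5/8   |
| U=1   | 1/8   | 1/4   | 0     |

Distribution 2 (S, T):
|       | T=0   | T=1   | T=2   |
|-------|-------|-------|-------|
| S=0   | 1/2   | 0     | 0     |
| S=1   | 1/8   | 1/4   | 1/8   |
Distribution 1 (U, V):
Marginal P(U) (row sums):
  P(U=0) = 0 + 0 + 5/8 = 5/8
  P(U=1) = 1/8 + 1/4 + 0 = 3/8
Marginal P(V) (column sums):
  P(V=0) = 0 + 1/8 = 1/8
  P(V=1) = 0 + 1/4 = 1/4
  P(V=2) = 5/8 + 0 = 5/8

H(U) = -[(5/8)·log₂(5/8) + (3/8)·log₂(3/8)]
  = 0.4238 + 0.5306
  = 0.9544 bits
H(V) = -[(1/8)·log₂(1/8) + (1/4)·log₂(1/4) + (5/8)·log₂(5/8)]
  = 0.3750 + 0.5000 + 0.4238
  = 1.2988 bits
H(U,V) = -[(5/8)·log₂(5/8) + (1/8)·log₂(1/8) + (1/4)·log₂(1/4)]
  = 0.4238 + 0.3750 + 0.5000
  = 1.2988 bits

I(U;V) = H(U) + H(V) - H(U,V)
  = 0.9544 + 1.2988 - 1.2988
  = 0.9544 bits

Distribution 2 (S, T):
Marginal P(S) (row sums):
  P(S=0) = 1/2 + 0 + 0 = 1/2
  P(S=1) = 1/8 + 1/4 + 1/8 = 1/2
Marginal P(T) (column sums):
  P(T=0) = 1/2 + 1/8 = 5/8
  P(T=1) = 0 + 1/4 = 1/4
  P(T=2) = 0 + 1/8 = 1/8

H(S) = -[(1/2)·log₂(1/2) + (1/2)·log₂(1/2)]
  = 0.5000 + 0.5000
  = 1.0000 bits
H(T) = -[(5/8)·log₂(5/8) + (1/4)·log₂(1/4) + (1/8)·log₂(1/8)]
  = 0.4238 + 0.5000 + 0.3750
  = 1.2988 bits
H(S,T) = -[(1/2)·log₂(1/2) + (1/8)·log₂(1/8) + (1/4)·log₂(1/4) + (1/8)·log₂(1/8)]
  = 0.5000 + 0.3750 + 0.5000 + 0.3750
  = 1.7500 bits

I(S;T) = H(S) + H(T) - H(S,T)
  = 1.0000 + 1.2988 - 1.7500
  = 0.5488 bits

I(U;V) = 0.9544 bits > I(S;T) = 0.5488 bits, so (U, V) has the higher mutual information (stronger dependence).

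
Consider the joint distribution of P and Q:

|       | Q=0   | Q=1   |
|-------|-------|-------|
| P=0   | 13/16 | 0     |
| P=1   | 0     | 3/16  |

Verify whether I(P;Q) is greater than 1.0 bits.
Marginal P(P) (row sums):
  P(P=0) = 13/16 + 0 = 13/16
  P(P=1) = 0 + 3/16 = 3/16
Marginal P(Q) (column sums):
  P(Q=0) = 13/16 + 0 = 13/16
  P(Q=1) = 0 + 3/16 = 3/16

H(P) = -[(13/16)·log₂(13/16) + (3/16)·log₂(3/16)]
  = 0.2434 + 0.4528
  = 0.6962 bits
H(Q) = -[(13/16)·log₂(13/16) + (3/16)·log₂(3/16)]
  = 0.2434 + 0.4528
  = 0.6962 bits
H(P,Q) = -[(13/16)·log₂(13/16) + (3/16)·log₂(3/16)]
  = 0.2434 + 0.4528
  = 0.6962 bits

I(P;Q) = H(P) + H(Q) - H(P,Q)
  = 0.6962 + 0.6962 - 0.6962
  = 0.6962 bits

No. I(P;Q) = 0.6962 bits, which is ≤ 1.0 bits.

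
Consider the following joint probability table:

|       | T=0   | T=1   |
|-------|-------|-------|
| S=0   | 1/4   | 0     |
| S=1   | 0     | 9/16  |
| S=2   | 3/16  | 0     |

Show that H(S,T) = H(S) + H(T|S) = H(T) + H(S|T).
Marginal P(S) (row sums):
  P(S=0) = 1/4 + 0 = 1/4
  P(S=1) = 0 + 9/16 = 9/16
  P(S=2) = 3/16 + 0 = 3/16
Marginal P(T) (column sums):
  P(T=0) = 1/4 + 0 + 3/16 = 7/16
  P(T=1) = 0 + 9/16 + 0 = 9/16

Decomposition 1: H(S) + H(T|S)
H(S) = -[(1/4)·log₂(1/4) + (9/16)·log₂(9/16) + (3/16)·log₂(3/16)]
  = 0.5000 + 0.4669 + 0.4528
  = 1.4197 bits
H(T|S) = -Σ P(S,T)·log₂ P(T|S), where P(T|S) = P(S,T) / P(S)
  (cells with P(S,T) = 0 contribute 0)
  (S=0,T=0): P(T|S) = (1/4)/(1/4) = 1;  -(1/4)·log₂(1) = 0.0000
  (S=1,T=1): P(T|S) = (9/16)/(9/16) = 1;  -(9/16)·log₂(1) = 0.0000
  (S=2,T=0): P(T|S) = (3/16)/(3/16) = 1;  -(3/16)·log₂(1) = 0.0000
H(T|S) = 0.0000 + 0.0000 + 0.0000
  = 0.0000 bits
H(S) + H(T|S) = 1.4197 + 0.0000 = 1.4197 bits

Decomposition 2: H(T) + H(S|T)
H(T) = -[(7/16)·log₂(7/16) + (9/16)·log₂(9/16)]
  = 0.5218 + 0.4669
  = 0.9887 bits
H(S|T) = -Σ P(S,T)·log₂ P(S|T), where P(S|T) = P(S,T) / P(T)
  (cells with P(S,T) = 0 contribute 0)
  (S=0,T=0): P(S|T) = (1/4)/(7/16) = 4/7;  -(1/4)·log₂(4/7) = 0.2018
  (S=1,T=1): P(S|T) = (9/16)/(9/16) = 1;  -(9/16)·log₂(1) = 0.0000
  (S=2,T=0): P(S|T) = (3/16)/(7/16) = 3/7;  -(3/16)·log₂(3/7) = 0.2292
H(S|T) = 0.2018 + 0.0000 + 0.2292
  = 0.4310 bits
H(T) + H(S|T) = 0.9887 + 0.4310 = 1.4197 bits

Direct computation of the joint entropy:
H(S,T) = -[(1/4)·log₂(1/4) + (9/16)·log₂(9/16) + (3/16)·log₂(3/16)]
  = 0.5000 + 0.4669 + 0.4528
  = 1.4197 bits

All three agree: H(S,T) = 1.4197 bits ✓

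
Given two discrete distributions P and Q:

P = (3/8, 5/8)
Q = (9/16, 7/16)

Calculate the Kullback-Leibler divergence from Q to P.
D(P||Q) = Σ P(i) log₂(P(i)/Q(i))
  i=0: (3/8) × log₂((3/8)/(9/16)) = (3/8) × log₂(2/3) = -0.2194
  i=1: (5/8) × log₂((5/8)/(7/16)) = (5/8) × log₂(10/7) = 0.3216
D(P||Q) = -0.2194 + 0.3216
  = 0.1022 bits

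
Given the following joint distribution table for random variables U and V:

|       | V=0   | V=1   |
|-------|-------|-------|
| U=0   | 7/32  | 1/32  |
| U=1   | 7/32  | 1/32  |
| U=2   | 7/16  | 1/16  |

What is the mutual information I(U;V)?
Marginal P(U) (row sums):
  P(U=0) = 7/32 + 1/32 = 1/4
  P(U=1) = 7/32 + 1/32 = 1/4
  P(U=2) = 7/16 + 1/16 = 1/2
Marginal P(V) (column sums):
  P(V=0) = 7/32 + 7/32 + 7/16 = 7/8
  P(V=1) = 1/32 + 1/32 + 1/16 = 1/8

H(U) = -[(1/4)·log₂(1/4) + (1/4)·log₂(1/4) + (1/2)·log₂(1/2)]
  = 0.5000 + 0.5000 + 0.5000
  = 1.5000 bits
H(V) = -[(7/8)·log₂(7/8) + (1/8)·log₂(1/8)]
  = 0.1686 + 0.3750
  = 0.5436 bits
H(U,V) = -[(7/32)·log₂(7/32) + (1/32)·log₂(1/32) + (7/32)·log₂(7/32) + (1/32)·log₂(1/32) + (7/16)·log₂(7/16) + (1/16)·log₂(1/16)]
  = 0.4796 + 0.1563 + 0.4796 + 0.1563 + 0.5218 + 0.2500
  = 2.0436 bits

I(U;V) = H(U) + H(V) - H(U,V)
  = 1.5000 + 0.5436 - 2.0436
  = 0.0000 bits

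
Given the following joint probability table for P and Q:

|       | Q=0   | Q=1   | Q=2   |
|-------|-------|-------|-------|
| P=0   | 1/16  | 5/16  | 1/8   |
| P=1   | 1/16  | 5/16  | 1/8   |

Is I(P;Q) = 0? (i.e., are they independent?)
Marginal P(P) (row sums):
  P(P=0) = 1/16 + 5/16 + 1/8 = 1/2
  P(P=1) = 1/16 + 5/16 + 1/8 = 1/2
Marginal P(Q) (column sums):
  P(Q=0) = 1/16 + 1/16 = 1/8
  P(Q=1) = 5/16 + 5/16 = 5/8
  P(Q=2) = 1/8 + 1/8 = 1/4

P and Q are independent iff P(P=i,Q=j) = P(P=i)·P(Q=j) for every cell.
  P(P=0)·P(Q=0) = 1/2 × 1/8 = 1/16 = P(P=0,Q=0) ✓
  P(P=0)·P(Q=1) = 1/2 × 5/8 = 5/16 = P(P=0,Q=1) ✓
  P(P=0)·P(Q=2) = 1/2 × 1/4 = 1/8 = P(P=0,Q=2) ✓
  P(P=1)·P(Q=0) = 1/2 × 1/8 = 1/16 = P(P=1,Q=0) ✓
  P(P=1)·P(Q=1) = 1/2 × 5/8 = 5/16 = P(P=1,Q=1) ✓
  P(P=1)·P(Q=2) = 1/2 × 1/4 = 1/8 = P(P=1,Q=2) ✓

Yes, P and Q are independent: every cell factors, so I(P;Q) = 0 bits.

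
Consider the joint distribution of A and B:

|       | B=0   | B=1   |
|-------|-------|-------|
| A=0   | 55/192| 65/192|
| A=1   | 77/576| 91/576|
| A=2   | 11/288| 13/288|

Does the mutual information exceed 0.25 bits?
Marginal P(A) (row sums):
  P(A=0) = 55/192 + 65/192 = 5/8
  P(A=1) = 77/576 + 91/576 = 7/24
  P(A=2) = 11/288 + 13/288 = 1/12
Marginal P(B) (column sums):
  P(B=0) = 55/192 + 77/576 + 11/288 = 11/24
  P(B=1) = 65/192 + 91/576 + 13/288 = 13/24

H(A) = -[(5/8)·log₂(5/8) + (7/24)·log₂(7/24) + (1/12)·log₂(1/12)]
  = 0.4238 + 0.5185 + 0.2987
  = 1.2410 bits
H(B) = -[(11/24)·log₂(11/24) + (13/24)·log₂(13/24)]
  = 0.5159 + 0.4791
  = 0.9950 bits
H(A,B) = -[(55/192)·log₂(55/192) + (65/192)·log₂(65/192) + (77/576)·log₂(77/576) + (91/576)·log₂(91/576) + (11/288)·log₂(11/288) + (13/288)·log₂(13/288)]
  = 0.5167 + 0.5290 + 0.3881 + 0.4206 + 0.1799 + 0.2017
  = 2.2360 bits

I(A;B) = H(A) + H(B) - H(A,B)
  = 1.2410 + 0.9950 - 2.2360
  = 0.0000 bits

No. I(A;B) = 0.0000 bits, which is ≤ 0.25 bits.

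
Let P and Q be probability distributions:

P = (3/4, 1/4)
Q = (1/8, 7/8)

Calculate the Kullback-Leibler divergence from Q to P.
D(P||Q) = Σ P(i) log₂(P(i)/Q(i))
  i=0: (3/4) × log₂((3/4)/(1/8)) = (3/4) × log₂(6) = 1.9387
  i=1: (1/4) × log₂((1/4)/(7/8)) = (1/4) × log₂(2/7) = -0.4518
D(P||Q) = 1.9387 - 0.4518
  = 1.4869 bits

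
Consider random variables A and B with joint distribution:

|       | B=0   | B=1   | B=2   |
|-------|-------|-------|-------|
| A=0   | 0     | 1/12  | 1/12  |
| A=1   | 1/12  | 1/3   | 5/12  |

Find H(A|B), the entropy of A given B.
Marginal P(B) (column sums):
  P(B=0) = 0 + 1/12 = 1/12
  P(B=1) = 1/12 + 1/3 = 5/12
  P(B=2) = 1/12 + 5/12 = 1/2

H(A|B) = -Σ P(A,B)·log₂ P(A|B), where P(A|B) = P(A,B) / P(B)
  (cells with P(A,B) = 0 contribute 0)
  (A=0,B=1): P(A|B) = (1/12)/(5/12) = 1/5;  -(1/12)·log₂(1/5) = 0.1935
  (A=0,B=2): P(A|B) = (1/12)/(1/2) = 1/6;  -(1/12)·log₂(1/6) = 0.2154
  (A=1,B=0): P(A|B) = (1/12)/(1/12) = 1;  -(1/12)·log₂(1) = 0.0000
  (A=1,B=1): P(A|B) = (1/3)/(5/12) = 4/5;  -(1/3)·log₂(4/5) = 0.1073
  (A=1,B=2): P(A|B) = (5/12)/(1/2) = 5/6;  -(5/12)·log₂(5/6) = 0.1096
H(A|B) = 0.1935 + 0.2154 + 0.0000 + 0.1073 + 0.1096
  = 0.6258 bits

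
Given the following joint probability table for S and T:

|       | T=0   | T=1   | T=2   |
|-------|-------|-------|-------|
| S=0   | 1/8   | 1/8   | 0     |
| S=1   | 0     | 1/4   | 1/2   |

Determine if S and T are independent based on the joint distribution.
Marginal P(S) (row sums):
  P(S=0) = 1/8 + 1/8 + 0 = 1/4
  P(S=1) = 0 + 1/4 + 1/2 = 3/4
Marginal P(T) (column sums):
  P(T=0) = 1/8 + 0 = 1/8
  P(T=1) = 1/8 + 1/4 = 3/8
  P(T=2) = 0 + 1/2 = 1/2

S and T are independent iff P(S=i,T=j) = P(S=i)·P(T=j) for every cell.
  P(S=0)·P(T=0) = 1/4 × 1/8 = 1/32, but P(S=0,T=0) = 1/8 ✗

No, S and T are not independent. Quantitatively, I(S;T) > 0:

H(S) = -[(1/4)·log₂(1/4) + (3/4)·log₂(3/4)]
  = 0.5000 + 0.3113
  = 0.8113 bits
H(T) = -[(1/8)·log₂(1/8) + (3/8)·log₂(3/8) + (1/2)·log₂(1/2)]
  = 0.3750 + 0.5306 + 0.5000
  = 1.4056 bits
H(S,T) = -[(1/8)·log₂(1/8) + (1/8)·log₂(1/8) + (1/4)·log₂(1/4) + (1/2)·log₂(1/2)]
  = 0.3750 + 0.3750 + 0.5000 + 0.5000
  = 1.7500 bits
I(S;T) = H(S) + H(T) - H(S,T) = 0.8113 + 1.4056 - 1.7500 = 0.4669 bits > 0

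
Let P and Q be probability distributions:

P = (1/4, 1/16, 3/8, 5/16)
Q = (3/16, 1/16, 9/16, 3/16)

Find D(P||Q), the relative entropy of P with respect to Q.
D(P||Q) = Σ P(i) log₂(P(i)/Q(i))
  i=0: (1/4) × log₂((1/4)/(3/16)) = (1/4) × log₂(4/3) = 0.1038
  i=1: (1/16) × log₂((1/16)/(1/16)) = (1/16) × log₂(1) = 0.0000
  i=2: (3/8) × log₂((3/8)/(9/16)) = (3/8) × log₂(2/3) = -0.2194
  i=3: (5/16) × log₂((5/16)/(3/16)) = (5/16) × log₂(5/3) = 0.2303
D(P||Q) = 0.1038 + 0.0000 - 0.2194 + 0.2303
  = 0.1147 bits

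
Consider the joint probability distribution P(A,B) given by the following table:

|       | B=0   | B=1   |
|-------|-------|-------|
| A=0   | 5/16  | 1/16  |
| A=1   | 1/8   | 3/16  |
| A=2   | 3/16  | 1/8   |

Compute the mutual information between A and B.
Marginal P(A) (row sums):
  P(A=0) = 5/16 + 1/16 = 3/8
  P(A=1) = 1/8 + 3/16 = 5/16
  P(A=2) = 3/16 + 1/8 = 5/16
Marginal P(B) (column sums):
  P(B=0) = 5/16 + 1/8 + 3/16 = 5/8
  P(B=1) = 1/16 + 3/16 + 1/8 = 3/8

H(A) = -[(3/8)·log₂(3/8) + (5/16)·log₂(5/16) + (5/16)·log₂(5/16)]
  = 0.5306 + 0.5244 + 0.5244
  = 1.5794 bits
H(B) = -[(5/8)·log₂(5/8) + (3/8)·log₂(3/8)]
  = 0.4238 + 0.5306
  = 0.9544 bits
H(A,B) = -[(5/16)·log₂(5/16) + (1/16)·log₂(1/16) + (1/8)·log₂(1/8) + (3/16)·log₂(3/16) + (3/16)·log₂(3/16) + (1/8)·log₂(1/8)]
  = 0.5244 + 0.2500 + 0.3750 + 0.4528 + 0.4528 + 0.3750
  = 2.4300 bits

I(A;B) = H(A) + H(B) - H(A,B)
  = 1.5794 + 0.9544 - 2.4300
  = 0.1038 bits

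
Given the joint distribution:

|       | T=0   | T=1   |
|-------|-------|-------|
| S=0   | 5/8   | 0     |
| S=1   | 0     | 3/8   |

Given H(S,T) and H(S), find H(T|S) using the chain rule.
From the chain rule: H(S,T) = H(S) + H(T|S)
Therefore: H(T|S) = H(S,T) - H(S)

H(S,T) = -[(5/8)·log₂(5/8) + (3/8)·log₂(3/8)]
  = 0.4238 + 0.5306
  = 0.9544 bits
Marginal P(S) (row sums):
  P(S=0) = 5/8 + 0 = 5/8
  P(S=1) = 0 + 3/8 = 3/8
H(S) = -[(5/8)·log₂(5/8) + (3/8)·log₂(3/8)]
  = 0.4238 + 0.5306
  = 0.9544 bits

H(T|S) = 0.9544 - 0.9544 = 0.0000 bits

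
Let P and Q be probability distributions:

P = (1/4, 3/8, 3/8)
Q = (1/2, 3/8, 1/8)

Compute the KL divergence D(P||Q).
D(P||Q) = Σ P(i) log₂(P(i)/Q(i))
  i=0: (1/4) × log₂((1/4)/(1/2)) = (1/4) × log₂(1/2) = -0.2500
  i=1: (3/8) × log₂((3/8)/(3/8)) = (3/8) × log₂(1) = 0.0000
  i=2: (3/8) × log₂((3/8)/(1/8)) = (3/8) × log₂(3) = 0.5944
D(P||Q) = -0.2500 + 0.0000 + 0.5944
  = 0.3444 bits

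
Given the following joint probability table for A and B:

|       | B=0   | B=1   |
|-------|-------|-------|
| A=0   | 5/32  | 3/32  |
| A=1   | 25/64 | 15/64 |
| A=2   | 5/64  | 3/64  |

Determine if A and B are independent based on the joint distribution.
Marginal P(A) (row sums):
  P(A=0) = 5/32 + 3/32 = 1/4
  P(A=1) = 25/64 + 15/64 = 5/8
  P(A=2) = 5/64 + 3/64 = 1/8
Marginal P(B) (column sums):
  P(B=0) = 5/32 + 25/64 + 5/64 = 5/8
  P(B=1) = 3/32 + 15/64 + 3/64 = 3/8

A and B are independent iff P(A=i,B=j) = P(A=i)·P(B=j) for every cell.
  P(A=0)·P(B=0) = 1/4 × 5/8 = 5/32 = P(A=0,B=0) ✓
  P(A=0)·P(B=1) = 1/4 × 3/8 = 3/32 = P(A=0,B=1) ✓
  P(A=1)·P(B=0) = 5/8 × 5/8 = 25/64 = P(A=1,B=0) ✓
  P(A=1)·P(B=1) = 5/8 × 3/8 = 15/64 = P(A=1,B=1) ✓
  P(A=2)·P(B=0) = 1/8 × 5/8 = 5/64 = P(A=2,B=0) ✓
  P(A=2)·P(B=1) = 1/8 × 3/8 = 3/64 = P(A=2,B=1) ✓

Yes, A and B are independent: every cell factors, so I(A;B) = 0 bits.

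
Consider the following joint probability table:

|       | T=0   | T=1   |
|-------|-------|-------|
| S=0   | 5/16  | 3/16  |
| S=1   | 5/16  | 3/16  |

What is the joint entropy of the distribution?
H(S,T) = -Σ P(S,T) log₂ P(S,T), summed over the non-zero cells:
H(S,T) = -[(5/16)·log₂(5/16) + (3/16)·log₂(3/16) + (5/16)·log₂(5/16) + (3/16)·log₂(3/16)]
  = 0.5244 + 0.4528 + 0.5244 + 0.4528
  = 1.9544 bits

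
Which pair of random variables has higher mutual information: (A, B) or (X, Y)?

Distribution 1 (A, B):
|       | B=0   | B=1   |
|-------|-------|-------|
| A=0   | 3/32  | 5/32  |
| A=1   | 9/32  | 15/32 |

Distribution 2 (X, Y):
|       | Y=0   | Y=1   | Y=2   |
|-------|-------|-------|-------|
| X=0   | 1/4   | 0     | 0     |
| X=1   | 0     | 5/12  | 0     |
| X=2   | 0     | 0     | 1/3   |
Distribution 1 (A, B):
Marginal P(A) (row sums):
  P(A=0) = 3/32 + 5/32 = 1/4
  P(A=1) = 9/32 + 15/32 = 3/4
Marginal P(B) (column sums):
  P(B=0) = 3/32 + 9/32 = 3/8
  P(B=1) = 5/32 + 15/32 = 5/8

H(A) = -[(1/4)·log₂(1/4) + (3/4)·log₂(3/4)]
  = 0.5000 + 0.3113
  = 0.8113 bits
H(B) = -[(3/8)·log₂(3/8) + (5/8)·log₂(5/8)]
  = 0.5306 + 0.4238
  = 0.9544 bits
H(A,B) = -[(3/32)·log₂(3/32) + (5/32)·log₂(5/32) + (9/32)·log₂(9/32) + (15/32)·log₂(15/32)]
  = 0.3202 + 0.4184 + 0.5147 + 0.5124
  = 1.7657 bits

I(A;B) = H(A) + H(B) - H(A,B)
  = 0.8113 + 0.9544 - 1.7657
  = 0.0000 bits

Distribution 2 (X, Y):
Marginal P(X) (row sums):
  P(X=0) = 1/4 + 0 + 0 = 1/4
  P(X=1) = 0 + 5/12 + 0 = 5/12
  P(X=2) = 0 + 0 + 1/3 = 1/3
Marginal P(Y) (column sums):
  P(Y=0) = 1/4 + 0 + 0 = 1/4
  P(Y=1) = 0 + 5/12 + 0 = 5/12
  P(Y=2) = 0 + 0 + 1/3 = 1/3

H(X) = -[(1/4)·log₂(1/4) + (5/12)·log₂(5/12) + (1/3)·log₂(1/3)]
  = 0.5000 + 0.5263 + 0.5283
  = 1.5546 bits
H(Y) = -[(1/4)·log₂(1/4) + (5/12)·log₂(5/12) + (1/3)·log₂(1/3)]
  = 0.5000 + 0.5263 + 0.5283
  = 1.5546 bits
H(X,Y) = -[(1/4)·log₂(1/4) + (5/12)·log₂(5/12) + (1/3)·log₂(1/3)]
  = 0.5000 + 0.5263 + 0.5283
  = 1.5546 bits

I(X;Y) = H(X) + H(Y) - H(X,Y)
  = 1.5546 + 1.5546 - 1.5546
  = 1.5546 bits

I(X;Y) = 1.5546 bits > I(A;B) = 0.0000 bits, so (X, Y) has the higher mutual information (stronger dependence).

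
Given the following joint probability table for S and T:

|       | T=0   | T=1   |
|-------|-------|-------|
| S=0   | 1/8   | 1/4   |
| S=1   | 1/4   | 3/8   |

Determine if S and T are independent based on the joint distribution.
Marginal P(S) (row sums):
  P(S=0) = 1/8 + 1/4 = 3/8
  P(S=1) = 1/4 + 3/8 = 5/8
Marginal P(T) (column sums):
  P(T=0) = 1/8 + 1/4 = 3/8
  P(T=1) = 1/4 + 3/8 = 5/8

S and T are independent iff P(S=i,T=j) = P(S=i)·P(T=j) for every cell.
  P(S=0)·P(T=0) = 3/8 × 3/8 = 9/64, but P(S=0,T=0) = 1/8 ✗

No, S and T are not independent. Quantitatively, I(S;T) > 0:

H(S) = -[(3/8)·log₂(3/8) + (5/8)·log₂(5/8)]
  = 0.5306 + 0.4238
  = 0.9544 bits
H(T) = -[(3/8)·log₂(3/8) + (5/8)·log₂(5/8)]
  = 0.5306 + 0.4238
  = 0.9544 bits
H(S,T) = -[(1/8)·log₂(1/8) + (1/4)·log₂(1/4) + (1/4)·log₂(1/4) + (3/8)·log₂(3/8)]
  = 0.3750 + 0.5000 + 0.5000 + 0.5306
  = 1.9056 bits
I(S;T) = H(S) + H(T) - H(S,T) = 0.9544 + 0.9544 - 1.9056 = 0.0032 bits > 0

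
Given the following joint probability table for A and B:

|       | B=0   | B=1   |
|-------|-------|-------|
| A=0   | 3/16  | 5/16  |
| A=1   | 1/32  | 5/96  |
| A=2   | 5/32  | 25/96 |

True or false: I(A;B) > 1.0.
Marginal P(A) (row sums):
  P(A=0) = 3/16 + 5/16 = 1/2
  P(A=1) = 1/32 + 5/96 = 1/12
  P(A=2) = 5/32 + 25/96 = 5/12
Marginal P(B) (column sums):
  P(B=0) = 3/16 + 1/32 + 5/32 = 3/8
  P(B=1) = 5/16 + 5/96 + 25/96 = 5/8

H(A) = -[(1/2)·log₂(1/2) + (1/12)·log₂(1/12) + (5/12)·log₂(5/12)]
  = 0.5000 + 0.2987 + 0.5263
  = 1.3250 bits
H(B) = -[(3/8)·log₂(3/8) + (5/8)·log₂(5/8)]
  = 0.5306 + 0.4238
  = 0.9544 bits
H(A,B) = -[(3/16)·log₂(3/16) + (5/16)·log₂(5/16) + (1/32)·log₂(1/32) + (5/96)·log₂(5/96) + (5/32)·log₂(5/32) + (25/96)·log₂(25/96)]
  = 0.4528 + 0.5244 + 0.1563 + 0.2220 + 0.4184 + 0.5055
  = 2.2794 bits

I(A;B) = H(A) + H(B) - H(A,B)
  = 1.3250 + 0.9544 - 2.2794
  = 0.0000 bits

False. I(A;B) = 0.0000 bits, which is ≤ 1.0 bits.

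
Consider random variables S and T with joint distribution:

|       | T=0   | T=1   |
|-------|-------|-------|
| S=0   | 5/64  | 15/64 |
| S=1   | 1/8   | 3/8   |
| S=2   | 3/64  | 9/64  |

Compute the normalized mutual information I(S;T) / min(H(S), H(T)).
Marginal P(S) (row sums):
  P(S=0) = 5/64 + 15/64 = 5/16
  P(S=1) = 1/8 + 3/8 = 1/2
  P(S=2) = 3/64 + 9/64 = 3/16
Marginal P(T) (column sums):
  P(T=0) = 5/64 + 1/8 + 3/64 = 1/4
  P(T=1) = 15/64 + 3/8 + 9/64 = 3/4

H(S) = -[(5/16)·log₂(5/16) + (1/2)·log₂(1/2) + (3/16)·log₂(3/16)]
  = 0.5244 + 0.5000 + 0.4528
  = 1.4772 bits
H(T) = -[(1/4)·log₂(1/4) + (3/4)·log₂(3/4)]
  = 0.5000 + 0.3113
  = 0.8113 bits
H(S,T) = -[(5/64)·log₂(5/64) + (15/64)·log₂(15/64) + (1/8)·log₂(1/8) + (3/8)·log₂(3/8) + (3/64)·log₂(3/64) + (9/64)·log₂(9/64)]
  = 0.2873 + 0.4906 + 0.3750 + 0.5306 + 0.2070 + 0.3980
  = 2.2885 bits

I(S;T) = H(S) + H(T) - H(S,T)
  = 1.4772 + 0.8113 - 2.2885
  = 0.0000 bits

min(H(S), H(T)) = min(1.4772, 0.8113) = 0.8113 bits
Normalized MI = 0.0000 / 0.8113 = 0.0000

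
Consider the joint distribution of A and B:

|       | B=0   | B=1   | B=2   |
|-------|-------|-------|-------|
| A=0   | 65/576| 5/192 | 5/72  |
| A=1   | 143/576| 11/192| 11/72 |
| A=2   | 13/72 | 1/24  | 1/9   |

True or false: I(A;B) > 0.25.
Marginal P(A) (row sums):
  P(A=0) = 65/576 + 5/192 + 5/72 = 5/24
  P(A=1) = 143/576 + 11/192 + 11/72 = 11/24
  P(A=2) = 13/72 + 1/24 + 1/9 = 1/3
Marginal P(B) (column sums):
  P(B=0) = 65/576 + 143/576 + 13/72 = 13/24
  P(B=1) = 5/192 + 11/192 + 1/24 = 1/8
  P(B=2) = 5/72 + 11/72 + 1/9 = 1/3

H(A) = -[(5/24)·log₂(5/24) + (11/24)·log₂(11/24) + (1/3)·log₂(1/3)]
  = 0.4715 + 0.5159 + 0.5283
  = 1.5157 bits
H(B) = -[(13/24)·log₂(13/24) + (1/8)·log₂(1/8) + (1/3)·log₂(1/3)]
  = 0.4791 + 0.3750 + 0.5283
  = 1.3824 bits
H(A,B) = -[(65/576)·log₂(65/576) + (5/192)·log₂(5/192) + (5/72)·log₂(5/72) + (143/576)·log₂(143/576) + (11/192)·log₂(11/192) + (11/72)·log₂(11/72) + (13/72)·log₂(13/72) + (1/24)·log₂(1/24) + (1/9)·log₂(1/9)]
  = 0.3552 + 0.1371 + 0.2672 + 0.4990 + 0.2364 + 0.4141 + 0.4459 + 0.1910 + 0.3522
  = 2.8981 bits

I(A;B) = H(A) + H(B) - H(A,B)
  = 1.5157 + 1.3824 - 2.8981
  = 0.0000 bits

False. I(A;B) = 0.0000 bits, which is ≤ 0.25 bits.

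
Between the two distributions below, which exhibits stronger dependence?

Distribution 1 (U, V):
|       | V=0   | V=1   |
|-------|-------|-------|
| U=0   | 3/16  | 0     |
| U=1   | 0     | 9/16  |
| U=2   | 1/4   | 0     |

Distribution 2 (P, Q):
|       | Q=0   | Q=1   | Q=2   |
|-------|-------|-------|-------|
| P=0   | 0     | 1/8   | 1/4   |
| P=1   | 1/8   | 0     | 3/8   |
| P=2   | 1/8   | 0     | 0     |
Distribution 1 (U, V):
Marginal P(U) (row sums):
  P(U=0) = 3/16 + 0 = 3/16
  P(U=1) = 0 + 9/16 = 9/16
  P(U=2) = 1/4 + 0 = 1/4
Marginal P(V) (column sums):
  P(V=0) = 3/16 + 0 + 1/4 = 7/16
  P(V=1) = 0 + 9/16 + 0 = 9/16

H(U) = -[(3/16)·log₂(3/16) + (9/16)·log₂(9/16) + (1/4)·log₂(1/4)]
  = 0.4528 + 0.4669 + 0.5000
  = 1.4197 bits
H(V) = -[(7/16)·log₂(7/16) + (9/16)·log₂(9/16)]
  = 0.5218 + 0.4669
  = 0.9887 bits
H(U,V) = -[(3/16)·log₂(3/16) + (9/16)·log₂(9/16) + (1/4)·log₂(1/4)]
  = 0.4528 + 0.4669 + 0.5000
  = 1.4197 bits

I(U;V) = H(U) + H(V) - H(U,V)
  = 1.4197 + 0.9887 - 1.4197
  = 0.9887 bits

Distribution 2 (P, Q):
Marginal P(P) (row sums):
  P(P=0) = 0 + 1/8 + 1/4 = 3/8
  P(P=1) = 1/8 + 0 + 3/8 = 1/2
  P(P=2) = 1/8 + 0 + 0 = 1/8
Marginal P(Q) (column sums):
  P(Q=0) = 0 + 1/8 + 1/8 = 1/4
  P(Q=1) = 1/8 + 0 + 0 = 1/8
  P(Q=2) = 1/4 + 3/8 + 0 = 5/8

H(P) = -[(3/8)·log₂(3/8) + (1/2)·log₂(1/2) + (1/8)·log₂(1/8)]
  = 0.5306 + 0.5000 + 0.3750
  = 1.4056 bits
H(Q) = -[(1/4)·log₂(1/4) + (1/8)·log₂(1/8) + (5/8)·log₂(5/8)]
  = 0.5000 + 0.3750 + 0.4238
  = 1.2988 bits
H(P,Q) = -[(1/8)·log₂(1/8) + (1/4)·log₂(1/4) + (1/8)·log₂(1/8) + (3/8)·log₂(3/8) + (1/8)·log₂(1/8)]
  = 0.3750 + 0.5000 + 0.3750 + 0.5306 + 0.3750
  = 2.1556 bits

I(P;Q) = H(P) + H(Q) - H(P,Q)
  = 1.4056 + 1.2988 - 2.1556
  = 0.5488 bits

I(U;V) = 0.9887 bits > I(P;Q) = 0.5488 bits, so (U, V) has the higher mutual information (stronger dependence).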